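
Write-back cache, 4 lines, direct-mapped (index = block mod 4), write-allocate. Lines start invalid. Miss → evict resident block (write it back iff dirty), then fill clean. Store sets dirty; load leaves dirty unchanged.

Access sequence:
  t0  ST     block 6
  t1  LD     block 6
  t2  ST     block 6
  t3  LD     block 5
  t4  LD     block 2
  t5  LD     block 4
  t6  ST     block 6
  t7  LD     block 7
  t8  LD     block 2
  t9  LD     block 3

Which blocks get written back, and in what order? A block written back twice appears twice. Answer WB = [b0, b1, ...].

WB = [6, 6]

0: W B6 -> L2 miss  d=D]
1: R B6 -> L2 hit  d=D]
2: W B6 -> L2 hit  d=D]
3: R B5 -> L1 miss  d=-]
4: R B2 -> L2 miss wb->B6  d=-]
5: R B4 -> L0 miss  d=-]
6: W B6 -> L2 miss  d=D]
7: R B7 -> L3 miss  d=-]
8: R B2 -> L2 miss wb->B6  d=-]
9: R B3 -> L3 miss  d=-]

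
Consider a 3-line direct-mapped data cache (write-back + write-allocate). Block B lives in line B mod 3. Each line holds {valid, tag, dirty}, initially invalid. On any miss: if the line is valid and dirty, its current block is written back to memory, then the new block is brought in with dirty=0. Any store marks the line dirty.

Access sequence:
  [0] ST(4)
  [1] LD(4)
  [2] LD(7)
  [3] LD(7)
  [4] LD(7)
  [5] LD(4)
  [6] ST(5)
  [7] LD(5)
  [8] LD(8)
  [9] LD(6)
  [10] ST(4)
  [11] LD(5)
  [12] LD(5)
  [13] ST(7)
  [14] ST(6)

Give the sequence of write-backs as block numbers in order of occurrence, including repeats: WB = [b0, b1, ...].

0: W B4 -> L1 miss  d=D]
1: R B4 -> L1 hit  d=D]
2: R B7 -> L1 miss wb->B4  d=-]
3: R B7 -> L1 hit  d=-]
4: R B7 -> L1 hit  d=-]
5: R B4 -> L1 miss  d=-]
6: W B5 -> L2 miss  d=D]
7: R B5 -> L2 hit  d=D]
8: R B8 -> L2 miss wb->B5  d=-]
9: R B6 -> L0 miss  d=-]
10: W B4 -> L1 hit  d=D]
11: R B5 -> L2 miss  d=-]
12: R B5 -> L2 hit  d=-]
13: W B7 -> L1 miss wb->B4  d=D]
14: W B6 -> L0 hit  d=D]

WB = [4, 5, 4]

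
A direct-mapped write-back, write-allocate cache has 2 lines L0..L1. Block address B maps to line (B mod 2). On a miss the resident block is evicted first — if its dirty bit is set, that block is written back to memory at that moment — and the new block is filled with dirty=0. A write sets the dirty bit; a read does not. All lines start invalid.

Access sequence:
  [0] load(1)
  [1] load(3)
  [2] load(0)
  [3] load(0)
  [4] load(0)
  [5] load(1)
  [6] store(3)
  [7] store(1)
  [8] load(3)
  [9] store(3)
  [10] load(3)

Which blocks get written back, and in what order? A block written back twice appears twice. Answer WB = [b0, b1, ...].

0: R B1 → L1 miss [-]
1: R B3 → L1 miss [-]
2: R B0 → L0 miss [-]
3: R B0 → L0 hit [-]
4: R B0 → L0 hit [-]
5: R B1 → L1 miss [-]
6: W B3 → L1 miss [D]
7: W B1 → L1 miss wb→B3 [D]
8: R B3 → L1 miss wb→B1 [-]
9: W B3 → L1 hit [D]
10: R B3 → L1 hit [D]

WB = [3, 1]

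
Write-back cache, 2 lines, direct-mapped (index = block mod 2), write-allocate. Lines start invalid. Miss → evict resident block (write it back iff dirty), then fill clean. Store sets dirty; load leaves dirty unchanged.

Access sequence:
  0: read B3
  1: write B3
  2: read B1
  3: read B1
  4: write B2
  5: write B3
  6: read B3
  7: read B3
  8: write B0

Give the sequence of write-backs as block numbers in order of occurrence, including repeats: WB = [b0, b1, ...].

  0 | R B3 → L1 miss [-]
  1 | W B3 → L1 hit [D]
  2 | R B1 → L1 miss wb→B3 [-]
  3 | R B1 → L1 hit [-]
  4 | W B2 → L0 miss [D]
  5 | W B3 → L1 miss [D]
  6 | R B3 → L1 hit [D]
  7 | R B3 → L1 hit [D]
  8 | W B0 → L0 miss wb→B2 [D]

WB = [3, 2]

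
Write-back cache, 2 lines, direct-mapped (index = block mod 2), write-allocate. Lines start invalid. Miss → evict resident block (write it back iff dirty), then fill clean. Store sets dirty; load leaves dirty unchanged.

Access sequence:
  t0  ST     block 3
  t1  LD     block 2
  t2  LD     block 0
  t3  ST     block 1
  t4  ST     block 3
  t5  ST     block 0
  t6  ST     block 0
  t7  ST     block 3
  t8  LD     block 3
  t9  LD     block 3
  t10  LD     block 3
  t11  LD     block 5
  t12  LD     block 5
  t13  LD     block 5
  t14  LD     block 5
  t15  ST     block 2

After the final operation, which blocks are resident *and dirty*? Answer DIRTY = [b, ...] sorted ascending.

0: W B3 → L1 miss [D]
1: R B2 → L0 miss [-]
2: R B0 → L0 miss [-]
3: W B1 → L1 miss wb→B3 [D]
4: W B3 → L1 miss wb→B1 [D]
5: W B0 → L0 hit [D]
6: W B0 → L0 hit [D]
7: W B3 → L1 hit [D]
8: R B3 → L1 hit [D]
9: R B3 → L1 hit [D]
10: R B3 → L1 hit [D]
11: R B5 → L1 miss wb→B3 [-]
12: R B5 → L1 hit [-]
13: R B5 → L1 hit [-]
14: R B5 → L1 hit [-]
15: W B2 → L0 miss wb→B0 [D]

DIRTY = [2]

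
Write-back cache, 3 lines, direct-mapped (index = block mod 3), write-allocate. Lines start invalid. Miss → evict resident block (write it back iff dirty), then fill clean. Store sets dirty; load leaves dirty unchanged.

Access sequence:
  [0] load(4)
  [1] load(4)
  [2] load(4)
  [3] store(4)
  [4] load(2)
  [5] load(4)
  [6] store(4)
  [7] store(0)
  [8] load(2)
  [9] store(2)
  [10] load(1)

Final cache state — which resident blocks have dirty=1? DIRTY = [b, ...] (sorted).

  0 | R B4 → L1 miss [-]
  1 | R B4 → L1 hit [-]
  2 | R B4 → L1 hit [-]
  3 | W B4 → L1 hit [D]
  4 | R B2 → L2 miss [-]
  5 | R B4 → L1 hit [D]
  6 | W B4 → L1 hit [D]
  7 | W B0 → L0 miss [D]
  8 | R B2 → L2 hit [-]
  9 | W B2 → L2 hit [D]
  10 | R B1 → L1 miss wb→B4 [-]

DIRTY = [0, 2]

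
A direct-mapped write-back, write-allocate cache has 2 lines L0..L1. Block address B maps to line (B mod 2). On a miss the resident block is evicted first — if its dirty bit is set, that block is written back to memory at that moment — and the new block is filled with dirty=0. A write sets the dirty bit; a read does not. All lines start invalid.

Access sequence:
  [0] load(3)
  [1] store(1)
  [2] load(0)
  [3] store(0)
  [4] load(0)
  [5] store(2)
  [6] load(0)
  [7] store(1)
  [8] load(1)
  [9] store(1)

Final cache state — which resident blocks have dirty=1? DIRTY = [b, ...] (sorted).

DIRTY = [1]

0: R B3 → L1 miss [-]
1: W B1 → L1 miss [D]
2: R B0 → L0 miss [-]
3: W B0 → L0 hit [D]
4: R B0 → L0 hit [D]
5: W B2 → L0 miss wb→B0 [D]
6: R B0 → L0 miss wb→B2 [-]
7: W B1 → L1 hit [D]
8: R B1 → L1 hit [D]
9: W B1 → L1 hit [D]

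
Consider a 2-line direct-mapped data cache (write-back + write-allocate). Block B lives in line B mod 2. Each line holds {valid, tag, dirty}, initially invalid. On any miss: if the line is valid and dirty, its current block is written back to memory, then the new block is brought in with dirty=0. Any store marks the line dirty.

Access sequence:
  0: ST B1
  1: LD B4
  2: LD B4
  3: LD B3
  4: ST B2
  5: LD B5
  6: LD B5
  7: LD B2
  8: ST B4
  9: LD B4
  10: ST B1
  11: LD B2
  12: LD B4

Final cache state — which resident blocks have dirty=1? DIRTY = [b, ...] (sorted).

0: W B1 -> L1 miss  d=D]
1: R B4 -> L0 miss  d=-]
2: R B4 -> L0 hit  d=-]
3: R B3 -> L1 miss wb->B1  d=-]
4: W B2 -> L0 miss  d=D]
5: R B5 -> L1 miss  d=-]
6: R B5 -> L1 hit  d=-]
7: R B2 -> L0 hit  d=D]
8: W B4 -> L0 miss wb->B2  d=D]
9: R B4 -> L0 hit  d=D]
10: W B1 -> L1 miss  d=D]
11: R B2 -> L0 miss wb->B4  d=-]
12: R B4 -> L0 miss  d=-]

DIRTY = [1]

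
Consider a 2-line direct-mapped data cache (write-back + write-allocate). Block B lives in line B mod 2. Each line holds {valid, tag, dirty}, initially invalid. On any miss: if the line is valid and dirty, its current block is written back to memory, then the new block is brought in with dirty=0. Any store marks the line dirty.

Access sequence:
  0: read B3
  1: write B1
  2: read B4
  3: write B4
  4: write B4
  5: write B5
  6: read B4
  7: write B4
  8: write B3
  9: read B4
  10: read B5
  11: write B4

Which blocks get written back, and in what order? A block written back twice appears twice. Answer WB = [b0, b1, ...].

0: R B3 -> L1 miss  d=-]
1: W B1 -> L1 miss  d=D]
2: R B4 -> L0 miss  d=-]
3: W B4 -> L0 hit  d=D]
4: W B4 -> L0 hit  d=D]
5: W B5 -> L1 miss wb->B1  d=D]
6: R B4 -> L0 hit  d=D]
7: W B4 -> L0 hit  d=D]
8: W B3 -> L1 miss wb->B5  d=D]
9: R B4 -> L0 hit  d=D]
10: R B5 -> L1 miss wb->B3  d=-]
11: W B4 -> L0 hit  d=D]

WB = [1, 5, 3]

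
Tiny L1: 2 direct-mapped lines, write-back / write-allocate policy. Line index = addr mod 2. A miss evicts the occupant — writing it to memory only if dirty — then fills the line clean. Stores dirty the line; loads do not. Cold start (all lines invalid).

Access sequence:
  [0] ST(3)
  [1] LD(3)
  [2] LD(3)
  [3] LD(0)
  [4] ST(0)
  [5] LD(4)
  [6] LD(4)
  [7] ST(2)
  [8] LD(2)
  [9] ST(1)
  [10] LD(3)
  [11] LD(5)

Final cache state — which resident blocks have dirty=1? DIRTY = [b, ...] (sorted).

  0 | W B3 → L1 miss [D]
  1 | R B3 → L1 hit [D]
  2 | R B3 → L1 hit [D]
  3 | R B0 → L0 miss [-]
  4 | W B0 → L0 hit [D]
  5 | R B4 → L0 miss wb→B0 [-]
  6 | R B4 → L0 hit [-]
  7 | W B2 → L0 miss [D]
  8 | R B2 → L0 hit [D]
  9 | W B1 → L1 miss wb→B3 [D]
  10 | R B3 → L1 miss wb→B1 [-]
  11 | R B5 → L1 miss [-]

DIRTY = [2]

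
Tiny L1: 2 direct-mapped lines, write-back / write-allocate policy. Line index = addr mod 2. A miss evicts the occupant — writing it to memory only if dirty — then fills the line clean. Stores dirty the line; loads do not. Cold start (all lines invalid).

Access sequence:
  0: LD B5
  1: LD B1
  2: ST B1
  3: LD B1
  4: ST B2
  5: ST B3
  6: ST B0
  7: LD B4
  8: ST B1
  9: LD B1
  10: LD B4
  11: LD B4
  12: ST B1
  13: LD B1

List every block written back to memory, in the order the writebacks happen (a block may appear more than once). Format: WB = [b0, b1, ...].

0: R B5 → L1 miss [-]
1: R B1 → L1 miss [-]
2: W B1 → L1 hit [D]
3: R B1 → L1 hit [D]
4: W B2 → L0 miss [D]
5: W B3 → L1 miss wb→B1 [D]
6: W B0 → L0 miss wb→B2 [D]
7: R B4 → L0 miss wb→B0 [-]
8: W B1 → L1 miss wb→B3 [D]
9: R B1 → L1 hit [D]
10: R B4 → L0 hit [-]
11: R B4 → L0 hit [-]
12: W B1 → L1 hit [D]
13: R B1 → L1 hit [D]

WB = [1, 2, 0, 3]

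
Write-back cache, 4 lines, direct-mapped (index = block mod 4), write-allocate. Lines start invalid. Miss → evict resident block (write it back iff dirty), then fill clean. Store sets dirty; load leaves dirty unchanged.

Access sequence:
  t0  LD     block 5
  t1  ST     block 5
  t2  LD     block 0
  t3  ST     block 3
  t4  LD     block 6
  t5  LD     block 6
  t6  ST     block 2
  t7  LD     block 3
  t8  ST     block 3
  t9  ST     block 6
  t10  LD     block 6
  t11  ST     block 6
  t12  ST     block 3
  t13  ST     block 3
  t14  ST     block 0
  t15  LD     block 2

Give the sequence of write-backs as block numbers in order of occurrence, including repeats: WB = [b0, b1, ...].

0: R B5 -> L1 miss  d=-]
1: W B5 -> L1 hit  d=D]
2: R B0 -> L0 miss  d=-]
3: W B3 -> L3 miss  d=D]
4: R B6 -> L2 miss  d=-]
5: R B6 -> L2 hit  d=-]
6: W B2 -> L2 miss  d=D]
7: R B3 -> L3 hit  d=D]
8: W B3 -> L3 hit  d=D]
9: W B6 -> L2 miss wb->B2  d=D]
10: R B6 -> L2 hit  d=D]
11: W B6 -> L2 hit  d=D]
12: W B3 -> L3 hit  d=D]
13: W B3 -> L3 hit  d=D]
14: W B0 -> L0 hit  d=D]
15: R B2 -> L2 miss wb->B6  d=-]

WB = [2, 6]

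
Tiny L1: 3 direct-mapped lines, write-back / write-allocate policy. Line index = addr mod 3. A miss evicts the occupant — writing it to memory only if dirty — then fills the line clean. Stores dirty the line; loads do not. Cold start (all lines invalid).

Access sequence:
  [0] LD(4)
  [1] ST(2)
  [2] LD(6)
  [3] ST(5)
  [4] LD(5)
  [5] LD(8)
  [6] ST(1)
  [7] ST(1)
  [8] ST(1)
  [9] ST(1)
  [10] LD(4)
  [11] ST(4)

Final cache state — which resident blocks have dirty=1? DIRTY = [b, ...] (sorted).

0: R B4 -> L1 miss  d=-]
1: W B2 -> L2 miss  d=D]
2: R B6 -> L0 miss  d=-]
3: W B5 -> L2 miss wb->B2  d=D]
4: R B5 -> L2 hit  d=D]
5: R B8 -> L2 miss wb->B5  d=-]
6: W B1 -> L1 miss  d=D]
7: W B1 -> L1 hit  d=D]
8: W B1 -> L1 hit  d=D]
9: W B1 -> L1 hit  d=D]
10: R B4 -> L1 miss wb->B1  d=-]
11: W B4 -> L1 hit  d=D]

DIRTY = [4]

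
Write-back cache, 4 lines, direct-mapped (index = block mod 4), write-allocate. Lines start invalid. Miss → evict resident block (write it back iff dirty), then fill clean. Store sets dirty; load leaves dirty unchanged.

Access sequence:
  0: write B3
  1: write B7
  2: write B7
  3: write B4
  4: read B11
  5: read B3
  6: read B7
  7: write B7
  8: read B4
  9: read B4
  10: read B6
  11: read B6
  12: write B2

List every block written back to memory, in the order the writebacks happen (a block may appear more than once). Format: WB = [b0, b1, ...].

0: W B3 → L3 miss [D]
1: W B7 → L3 miss wb→B3 [D]
2: W B7 → L3 hit [D]
3: W B4 → L0 miss [D]
4: R B11 → L3 miss wb→B7 [-]
5: R B3 → L3 miss [-]
6: R B7 → L3 miss [-]
7: W B7 → L3 hit [D]
8: R B4 → L0 hit [D]
9: R B4 → L0 hit [D]
10: R B6 → L2 miss [-]
11: R B6 → L2 hit [-]
12: W B2 → L2 miss [D]

WB = [3, 7]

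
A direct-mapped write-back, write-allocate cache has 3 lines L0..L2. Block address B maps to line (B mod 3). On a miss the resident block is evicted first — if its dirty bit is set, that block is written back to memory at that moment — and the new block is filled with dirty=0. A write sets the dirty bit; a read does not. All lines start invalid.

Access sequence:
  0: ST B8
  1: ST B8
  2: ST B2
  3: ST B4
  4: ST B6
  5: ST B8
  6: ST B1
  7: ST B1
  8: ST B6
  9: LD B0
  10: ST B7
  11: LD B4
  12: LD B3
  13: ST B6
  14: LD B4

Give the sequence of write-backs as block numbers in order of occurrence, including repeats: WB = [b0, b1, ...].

0: W B8 -> L2 miss  d=D]
1: W B8 -> L2 hit  d=D]
2: W B2 -> L2 miss wb->B8  d=D]
3: W B4 -> L1 miss  d=D]
4: W B6 -> L0 miss  d=D]
5: W B8 -> L2 miss wb->B2  d=D]
6: W B1 -> L1 miss wb->B4  d=D]
7: W B1 -> L1 hit  d=D]
8: W B6 -> L0 hit  d=D]
9: R B0 -> L0 miss wb->B6  d=-]
10: W B7 -> L1 miss wb->B1  d=D]
11: R B4 -> L1 miss wb->B7  d=-]
12: R B3 -> L0 miss  d=-]
13: W B6 -> L0 miss  d=D]
14: R B4 -> L1 hit  d=-]

WB = [8, 2, 4, 6, 1, 7]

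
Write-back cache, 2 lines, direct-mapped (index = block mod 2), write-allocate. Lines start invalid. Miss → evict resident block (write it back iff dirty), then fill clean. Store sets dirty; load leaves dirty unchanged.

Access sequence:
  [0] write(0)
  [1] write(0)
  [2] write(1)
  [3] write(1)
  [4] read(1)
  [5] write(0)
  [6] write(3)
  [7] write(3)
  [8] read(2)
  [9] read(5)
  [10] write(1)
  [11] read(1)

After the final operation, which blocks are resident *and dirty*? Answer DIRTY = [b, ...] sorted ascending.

  0 | W B0 → L0 miss [D]
  1 | W B0 → L0 hit [D]
  2 | W B1 → L1 miss [D]
  3 | W B1 → L1 hit [D]
  4 | R B1 → L1 hit [D]
  5 | W B0 → L0 hit [D]
  6 | W B3 → L1 miss wb→B1 [D]
  7 | W B3 → L1 hit [D]
  8 | R B2 → L0 miss wb→B0 [-]
  9 | R B5 → L1 miss wb→B3 [-]
  10 | W B1 → L1 miss [D]
  11 | R B1 → L1 hit [D]

DIRTY = [1]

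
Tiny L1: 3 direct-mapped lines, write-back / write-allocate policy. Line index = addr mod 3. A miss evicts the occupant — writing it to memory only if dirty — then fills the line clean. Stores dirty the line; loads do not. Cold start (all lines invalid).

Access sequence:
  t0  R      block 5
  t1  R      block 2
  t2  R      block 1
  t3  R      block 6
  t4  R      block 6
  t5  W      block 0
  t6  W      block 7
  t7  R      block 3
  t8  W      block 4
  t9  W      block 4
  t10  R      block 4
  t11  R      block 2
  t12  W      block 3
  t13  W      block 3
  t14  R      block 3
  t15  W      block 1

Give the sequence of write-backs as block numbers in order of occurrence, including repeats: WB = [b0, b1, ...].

0: R B5 -> L2 miss  d=-]
1: R B2 -> L2 miss  d=-]
2: R B1 -> L1 miss  d=-]
3: R B6 -> L0 miss  d=-]
4: R B6 -> L0 hit  d=-]
5: W B0 -> L0 miss  d=D]
6: W B7 -> L1 miss  d=D]
7: R B3 -> L0 miss wb->B0  d=-]
8: W B4 -> L1 miss wb->B7  d=D]
9: W B4 -> L1 hit  d=D]
10: R B4 -> L1 hit  d=D]
11: R B2 -> L2 hit  d=-]
12: W B3 -> L0 hit  d=D]
13: W B3 -> L0 hit  d=D]
14: R B3 -> L0 hit  d=D]
15: W B1 -> L1 miss wb->B4  d=D]

WB = [0, 7, 4]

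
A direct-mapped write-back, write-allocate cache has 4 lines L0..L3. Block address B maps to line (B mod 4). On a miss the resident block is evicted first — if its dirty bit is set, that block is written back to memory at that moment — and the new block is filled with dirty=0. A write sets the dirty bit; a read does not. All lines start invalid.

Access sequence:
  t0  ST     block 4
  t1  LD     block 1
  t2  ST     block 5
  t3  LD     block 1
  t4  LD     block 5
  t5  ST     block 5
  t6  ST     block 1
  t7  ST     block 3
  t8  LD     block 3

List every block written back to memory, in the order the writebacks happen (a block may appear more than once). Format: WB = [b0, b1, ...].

  0 | W B4 → L0 miss [D]
  1 | R B1 → L1 miss [-]
  2 | W B5 → L1 miss [D]
  3 | R B1 → L1 miss wb→B5 [-]
  4 | R B5 → L1 miss [-]
  5 | W B5 → L1 hit [D]
  6 | W B1 → L1 miss wb→B5 [D]
  7 | W B3 → L3 miss [D]
  8 | R B3 → L3 hit [D]

WB = [5, 5]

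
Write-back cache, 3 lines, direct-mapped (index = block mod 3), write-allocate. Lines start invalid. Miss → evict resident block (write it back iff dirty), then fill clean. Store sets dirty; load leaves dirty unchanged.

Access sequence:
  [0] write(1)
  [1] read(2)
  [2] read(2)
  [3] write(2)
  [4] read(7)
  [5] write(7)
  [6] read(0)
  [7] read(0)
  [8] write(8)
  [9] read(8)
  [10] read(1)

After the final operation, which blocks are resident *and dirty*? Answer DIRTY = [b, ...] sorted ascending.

0: W B1 → L1 miss [D]
1: R B2 → L2 miss [-]
2: R B2 → L2 hit [-]
3: W B2 → L2 hit [D]
4: R B7 → L1 miss wb→B1 [-]
5: W B7 → L1 hit [D]
6: R B0 → L0 miss [-]
7: R B0 → L0 hit [-]
8: W B8 → L2 miss wb→B2 [D]
9: R B8 → L2 hit [D]
10: R B1 → L1 miss wb→B7 [-]

DIRTY = [8]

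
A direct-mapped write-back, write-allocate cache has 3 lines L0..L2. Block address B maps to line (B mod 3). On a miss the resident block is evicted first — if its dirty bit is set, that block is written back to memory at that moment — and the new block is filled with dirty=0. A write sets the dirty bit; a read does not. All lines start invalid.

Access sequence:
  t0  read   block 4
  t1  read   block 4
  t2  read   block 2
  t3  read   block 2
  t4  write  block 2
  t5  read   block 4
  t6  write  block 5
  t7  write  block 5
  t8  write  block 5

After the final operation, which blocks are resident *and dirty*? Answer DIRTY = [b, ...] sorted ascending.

0: R B4 → L1 miss [-]
1: R B4 → L1 hit [-]
2: R B2 → L2 miss [-]
3: R B2 → L2 hit [-]
4: W B2 → L2 hit [D]
5: R B4 → L1 hit [-]
6: W B5 → L2 miss wb→B2 [D]
7: W B5 → L2 hit [D]
8: W B5 → L2 hit [D]

DIRTY = [5]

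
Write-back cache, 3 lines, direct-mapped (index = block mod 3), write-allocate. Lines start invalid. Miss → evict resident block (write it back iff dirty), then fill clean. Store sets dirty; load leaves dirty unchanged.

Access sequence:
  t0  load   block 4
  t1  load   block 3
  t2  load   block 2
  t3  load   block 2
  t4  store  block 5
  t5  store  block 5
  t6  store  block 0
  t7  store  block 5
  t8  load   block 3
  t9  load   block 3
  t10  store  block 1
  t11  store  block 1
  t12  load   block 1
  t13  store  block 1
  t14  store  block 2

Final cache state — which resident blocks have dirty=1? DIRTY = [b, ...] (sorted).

DIRTY = [1, 2]

0: R B4 -> L1 miss  d=-]
1: R B3 -> L0 miss  d=-]
2: R B2 -> L2 miss  d=-]
3: R B2 -> L2 hit  d=-]
4: W B5 -> L2 miss  d=D]
5: W B5 -> L2 hit  d=D]
6: W B0 -> L0 miss  d=D]
7: W B5 -> L2 hit  d=D]
8: R B3 -> L0 miss wb->B0  d=-]
9: R B3 -> L0 hit  d=-]
10: W B1 -> L1 miss  d=D]
11: W B1 -> L1 hit  d=D]
12: R B1 -> L1 hit  d=D]
13: W B1 -> L1 hit  d=D]
14: W B2 -> L2 miss wb->B5  d=D]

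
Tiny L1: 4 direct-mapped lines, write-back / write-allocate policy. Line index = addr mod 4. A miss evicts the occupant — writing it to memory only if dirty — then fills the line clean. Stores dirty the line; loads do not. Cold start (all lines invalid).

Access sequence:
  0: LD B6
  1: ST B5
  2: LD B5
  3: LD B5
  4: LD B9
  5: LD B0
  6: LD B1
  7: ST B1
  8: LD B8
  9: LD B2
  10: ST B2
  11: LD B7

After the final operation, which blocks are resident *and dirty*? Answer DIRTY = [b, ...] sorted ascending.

DIRTY = [1, 2]

0: R B6 → L2 miss [-]
1: W B5 → L1 miss [D]
2: R B5 → L1 hit [D]
3: R B5 → L1 hit [D]
4: R B9 → L1 miss wb→B5 [-]
5: R B0 → L0 miss [-]
6: R B1 → L1 miss [-]
7: W B1 → L1 hit [D]
8: R B8 → L0 miss [-]
9: R B2 → L2 miss [-]
10: W B2 → L2 hit [D]
11: R B7 → L3 miss [-]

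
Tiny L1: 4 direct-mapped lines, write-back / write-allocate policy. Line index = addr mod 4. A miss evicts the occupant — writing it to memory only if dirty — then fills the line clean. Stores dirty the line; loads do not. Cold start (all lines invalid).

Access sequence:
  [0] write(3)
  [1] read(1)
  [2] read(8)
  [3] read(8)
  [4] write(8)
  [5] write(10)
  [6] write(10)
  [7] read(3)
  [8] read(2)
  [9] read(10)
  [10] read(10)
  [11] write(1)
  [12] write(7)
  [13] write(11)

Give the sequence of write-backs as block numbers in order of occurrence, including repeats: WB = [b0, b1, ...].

0: W B3 → L3 miss [D]
1: R B1 → L1 miss [-]
2: R B8 → L0 miss [-]
3: R B8 → L0 hit [-]
4: W B8 → L0 hit [D]
5: W B10 → L2 miss [D]
6: W B10 → L2 hit [D]
7: R B3 → L3 hit [D]
8: R B2 → L2 miss wb→B10 [-]
9: R B10 → L2 miss [-]
10: R B10 → L2 hit [-]
11: W B1 → L1 hit [D]
12: W B7 → L3 miss wb→B3 [D]
13: W B11 → L3 miss wb→B7 [D]

WB = [10, 3, 7]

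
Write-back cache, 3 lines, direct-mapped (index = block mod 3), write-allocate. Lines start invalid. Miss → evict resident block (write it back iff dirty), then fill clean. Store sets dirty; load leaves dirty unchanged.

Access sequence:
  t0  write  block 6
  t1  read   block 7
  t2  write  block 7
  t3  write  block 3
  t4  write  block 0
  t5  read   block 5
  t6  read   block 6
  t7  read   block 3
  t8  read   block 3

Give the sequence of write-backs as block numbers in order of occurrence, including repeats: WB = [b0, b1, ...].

0: W B6 -> L0 miss  d=D]
1: R B7 -> L1 miss  d=-]
2: W B7 -> L1 hit  d=D]
3: W B3 -> L0 miss wb->B6  d=D]
4: W B0 -> L0 miss wb->B3  d=D]
5: R B5 -> L2 miss  d=-]
6: R B6 -> L0 miss wb->B0  d=-]
7: R B3 -> L0 miss  d=-]
8: R B3 -> L0 hit  d=-]

WB = [6, 3, 0]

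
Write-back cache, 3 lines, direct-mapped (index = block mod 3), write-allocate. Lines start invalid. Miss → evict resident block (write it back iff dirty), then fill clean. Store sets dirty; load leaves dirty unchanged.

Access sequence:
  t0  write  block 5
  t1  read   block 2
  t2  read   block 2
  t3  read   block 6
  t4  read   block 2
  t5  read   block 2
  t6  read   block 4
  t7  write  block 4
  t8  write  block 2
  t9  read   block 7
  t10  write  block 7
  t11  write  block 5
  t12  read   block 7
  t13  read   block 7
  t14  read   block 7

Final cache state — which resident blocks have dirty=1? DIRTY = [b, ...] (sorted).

  0 | W B5 → L2 miss [D]
  1 | R B2 → L2 miss wb→B5 [-]
  2 | R B2 → L2 hit [-]
  3 | R B6 → L0 miss [-]
  4 | R B2 → L2 hit [-]
  5 | R B2 → L2 hit [-]
  6 | R B4 → L1 miss [-]
  7 | W B4 → L1 hit [D]
  8 | W B2 → L2 hit [D]
  9 | R B7 → L1 miss wb→B4 [-]
  10 | W B7 → L1 hit [D]
  11 | W B5 → L2 miss wb→B2 [D]
  12 | R B7 → L1 hit [D]
  13 | R B7 → L1 hit [D]
  14 | R B7 → L1 hit [D]

DIRTY = [5, 7]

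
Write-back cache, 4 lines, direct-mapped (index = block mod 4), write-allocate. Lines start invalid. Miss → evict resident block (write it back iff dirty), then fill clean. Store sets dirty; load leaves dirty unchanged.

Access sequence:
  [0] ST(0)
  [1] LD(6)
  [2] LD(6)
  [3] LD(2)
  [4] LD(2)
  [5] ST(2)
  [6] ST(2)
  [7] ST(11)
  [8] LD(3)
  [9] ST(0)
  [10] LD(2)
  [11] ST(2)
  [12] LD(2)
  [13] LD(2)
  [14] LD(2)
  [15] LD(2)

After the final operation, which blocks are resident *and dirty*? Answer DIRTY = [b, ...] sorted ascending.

DIRTY = [0, 2]

0: W B0 → L0 miss [D]
1: R B6 → L2 miss [-]
2: R B6 → L2 hit [-]
3: R B2 → L2 miss [-]
4: R B2 → L2 hit [-]
5: W B2 → L2 hit [D]
6: W B2 → L2 hit [D]
7: W B11 → L3 miss [D]
8: R B3 → L3 miss wb→B11 [-]
9: W B0 → L0 hit [D]
10: R B2 → L2 hit [D]
11: W B2 → L2 hit [D]
12: R B2 → L2 hit [D]
13: R B2 → L2 hit [D]
14: R B2 → L2 hit [D]
15: R B2 → L2 hit [D]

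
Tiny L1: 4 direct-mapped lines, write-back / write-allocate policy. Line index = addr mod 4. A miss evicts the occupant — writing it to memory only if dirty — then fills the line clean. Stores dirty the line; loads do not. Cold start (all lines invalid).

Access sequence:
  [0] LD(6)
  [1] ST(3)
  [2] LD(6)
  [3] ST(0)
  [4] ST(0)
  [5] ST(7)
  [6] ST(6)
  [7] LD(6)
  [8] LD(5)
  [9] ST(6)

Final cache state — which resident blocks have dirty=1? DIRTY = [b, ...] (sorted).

0: R B6 -> L2 miss  d=-]
1: W B3 -> L3 miss  d=D]
2: R B6 -> L2 hit  d=-]
3: W B0 -> L0 miss  d=D]
4: W B0 -> L0 hit  d=D]
5: W B7 -> L3 miss wb->B3  d=D]
6: W B6 -> L2 hit  d=D]
7: R B6 -> L2 hit  d=D]
8: R B5 -> L1 miss  d=-]
9: W B6 -> L2 hit  d=D]

DIRTY = [0, 6, 7]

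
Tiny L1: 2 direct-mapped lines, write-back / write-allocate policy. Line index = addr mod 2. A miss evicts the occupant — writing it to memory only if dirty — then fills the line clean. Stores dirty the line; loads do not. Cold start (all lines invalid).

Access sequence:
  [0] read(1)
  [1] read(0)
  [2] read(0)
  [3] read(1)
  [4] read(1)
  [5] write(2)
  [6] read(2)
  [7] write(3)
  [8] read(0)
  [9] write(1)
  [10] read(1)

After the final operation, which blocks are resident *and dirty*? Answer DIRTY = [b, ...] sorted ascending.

DIRTY = [1]

0: R B1 → L1 miss [-]
1: R B0 → L0 miss [-]
2: R B0 → L0 hit [-]
3: R B1 → L1 hit [-]
4: R B1 → L1 hit [-]
5: W B2 → L0 miss [D]
6: R B2 → L0 hit [D]
7: W B3 → L1 miss [D]
8: R B0 → L0 miss wb→B2 [-]
9: W B1 → L1 miss wb→B3 [D]
10: R B1 → L1 hit [D]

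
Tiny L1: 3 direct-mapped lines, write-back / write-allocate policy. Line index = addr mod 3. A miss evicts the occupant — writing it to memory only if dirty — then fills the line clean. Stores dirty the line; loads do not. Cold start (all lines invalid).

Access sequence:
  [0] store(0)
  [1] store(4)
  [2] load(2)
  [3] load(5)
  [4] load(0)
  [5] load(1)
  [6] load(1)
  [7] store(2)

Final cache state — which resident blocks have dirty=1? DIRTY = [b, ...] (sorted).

DIRTY = [0, 2]

  0 | W B0 → L0 miss [D]
  1 | W B4 → L1 miss [D]
  2 | R B2 → L2 miss [-]
  3 | R B5 → L2 miss [-]
  4 | R B0 → L0 hit [D]
  5 | R B1 → L1 miss wb→B4 [-]
  6 | R B1 → L1 hit [-]
  7 | W B2 → L2 miss [D]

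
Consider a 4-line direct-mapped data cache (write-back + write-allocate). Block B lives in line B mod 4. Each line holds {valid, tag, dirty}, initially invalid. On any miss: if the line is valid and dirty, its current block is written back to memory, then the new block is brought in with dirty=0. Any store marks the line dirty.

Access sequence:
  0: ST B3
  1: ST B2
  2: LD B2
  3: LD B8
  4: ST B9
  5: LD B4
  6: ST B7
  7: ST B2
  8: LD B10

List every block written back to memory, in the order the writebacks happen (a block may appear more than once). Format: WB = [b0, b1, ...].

0: W B3 -> L3 miss  d=D]
1: W B2 -> L2 miss  d=D]
2: R B2 -> L2 hit  d=D]
3: R B8 -> L0 miss  d=-]
4: W B9 -> L1 miss  d=D]
5: R B4 -> L0 miss  d=-]
6: W B7 -> L3 miss wb->B3  d=D]
7: W B2 -> L2 hit  d=D]
8: R B10 -> L2 miss wb->B2  d=-]

WB = [3, 2]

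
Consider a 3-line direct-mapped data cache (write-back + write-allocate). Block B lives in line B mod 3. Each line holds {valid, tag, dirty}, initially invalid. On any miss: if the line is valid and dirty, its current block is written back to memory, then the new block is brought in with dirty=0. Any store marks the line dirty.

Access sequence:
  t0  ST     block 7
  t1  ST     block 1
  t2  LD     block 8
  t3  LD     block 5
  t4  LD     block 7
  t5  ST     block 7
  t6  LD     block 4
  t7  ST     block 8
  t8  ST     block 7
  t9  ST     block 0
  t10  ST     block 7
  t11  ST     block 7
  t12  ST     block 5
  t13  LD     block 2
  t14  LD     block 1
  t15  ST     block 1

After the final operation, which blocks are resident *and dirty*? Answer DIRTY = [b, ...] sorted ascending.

0: W B7 -> L1 miss  d=D]
1: W B1 -> L1 miss wb->B7  d=D]
2: R B8 -> L2 miss  d=-]
3: R B5 -> L2 miss  d=-]
4: R B7 -> L1 miss wb->B1  d=-]
5: W B7 -> L1 hit  d=D]
6: R B4 -> L1 miss wb->B7  d=-]
7: W B8 -> L2 miss  d=D]
8: W B7 -> L1 miss  d=D]
9: W B0 -> L0 miss  d=D]
10: W B7 -> L1 hit  d=D]
11: W B7 -> L1 hit  d=D]
12: W B5 -> L2 miss wb->B8  d=D]
13: R B2 -> L2 miss wb->B5  d=-]
14: R B1 -> L1 miss wb->B7  d=-]
15: W B1 -> L1 hit  d=D]

DIRTY = [0, 1]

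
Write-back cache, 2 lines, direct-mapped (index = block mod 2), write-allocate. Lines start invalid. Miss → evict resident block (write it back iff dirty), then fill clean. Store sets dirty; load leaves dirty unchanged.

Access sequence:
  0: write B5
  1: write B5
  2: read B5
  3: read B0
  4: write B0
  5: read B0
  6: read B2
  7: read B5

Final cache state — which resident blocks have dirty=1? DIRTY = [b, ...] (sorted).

DIRTY = [5]

0: W B5 -> L1 miss  d=D]
1: W B5 -> L1 hit  d=D]
2: R B5 -> L1 hit  d=D]
3: R B0 -> L0 miss  d=-]
4: W B0 -> L0 hit  d=D]
5: R B0 -> L0 hit  d=D]
6: R B2 -> L0 miss wb->B0  d=-]
7: R B5 -> L1 hit  d=D]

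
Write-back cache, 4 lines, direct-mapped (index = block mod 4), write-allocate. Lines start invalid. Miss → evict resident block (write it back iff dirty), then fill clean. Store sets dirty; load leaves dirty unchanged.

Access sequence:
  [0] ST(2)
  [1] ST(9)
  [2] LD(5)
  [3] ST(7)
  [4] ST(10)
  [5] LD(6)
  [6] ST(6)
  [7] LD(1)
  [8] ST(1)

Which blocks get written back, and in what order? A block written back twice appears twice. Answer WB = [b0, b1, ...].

WB = [9, 2, 10]

  0 | W B2 → L2 miss [D]
  1 | W B9 → L1 miss [D]
  2 | R B5 → L1 miss wb→B9 [-]
  3 | W B7 → L3 miss [D]
  4 | W B10 → L2 miss wb→B2 [D]
  5 | R B6 → L2 miss wb→B10 [-]
  6 | W B6 → L2 hit [D]
  7 | R B1 → L1 miss [-]
  8 | W B1 → L1 hit [D]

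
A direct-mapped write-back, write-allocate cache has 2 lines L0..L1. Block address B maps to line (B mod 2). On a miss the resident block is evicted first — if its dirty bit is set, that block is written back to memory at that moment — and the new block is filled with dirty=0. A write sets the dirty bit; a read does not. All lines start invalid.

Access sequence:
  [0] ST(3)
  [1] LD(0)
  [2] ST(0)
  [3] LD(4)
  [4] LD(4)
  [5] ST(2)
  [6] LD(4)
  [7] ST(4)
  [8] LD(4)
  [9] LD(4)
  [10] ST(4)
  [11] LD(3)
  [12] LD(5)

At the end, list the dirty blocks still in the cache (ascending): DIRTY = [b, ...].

DIRTY = [4]

0: W B3 → L1 miss [D]
1: R B0 → L0 miss [-]
2: W B0 → L0 hit [D]
3: R B4 → L0 miss wb→B0 [-]
4: R B4 → L0 hit [-]
5: W B2 → L0 miss [D]
6: R B4 → L0 miss wb→B2 [-]
7: W B4 → L0 hit [D]
8: R B4 → L0 hit [D]
9: R B4 → L0 hit [D]
10: W B4 → L0 hit [D]
11: R B3 → L1 hit [D]
12: R B5 → L1 miss wb→B3 [-]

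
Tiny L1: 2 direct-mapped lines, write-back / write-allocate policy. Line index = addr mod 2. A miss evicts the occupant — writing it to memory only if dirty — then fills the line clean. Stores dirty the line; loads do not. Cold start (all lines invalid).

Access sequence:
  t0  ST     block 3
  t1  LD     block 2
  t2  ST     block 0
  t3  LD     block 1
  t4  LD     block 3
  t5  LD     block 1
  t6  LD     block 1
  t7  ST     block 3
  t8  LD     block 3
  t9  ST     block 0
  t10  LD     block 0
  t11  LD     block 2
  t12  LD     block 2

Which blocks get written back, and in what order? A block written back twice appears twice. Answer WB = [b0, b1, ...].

0: W B3 → L1 miss [D]
1: R B2 → L0 miss [-]
2: W B0 → L0 miss [D]
3: R B1 → L1 miss wb→B3 [-]
4: R B3 → L1 miss [-]
5: R B1 → L1 miss [-]
6: R B1 → L1 hit [-]
7: W B3 → L1 miss [D]
8: R B3 → L1 hit [D]
9: W B0 → L0 hit [D]
10: R B0 → L0 hit [D]
11: R B2 → L0 miss wb→B0 [-]
12: R B2 → L0 hit [-]

WB = [3, 0]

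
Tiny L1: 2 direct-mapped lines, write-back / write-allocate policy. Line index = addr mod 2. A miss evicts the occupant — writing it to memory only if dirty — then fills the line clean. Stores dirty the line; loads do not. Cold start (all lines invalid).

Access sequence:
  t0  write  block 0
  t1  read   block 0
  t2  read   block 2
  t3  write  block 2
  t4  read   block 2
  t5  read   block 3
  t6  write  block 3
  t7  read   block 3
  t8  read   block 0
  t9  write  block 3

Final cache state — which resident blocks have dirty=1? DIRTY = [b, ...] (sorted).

0: W B0 → L0 miss [D]
1: R B0 → L0 hit [D]
2: R B2 → L0 miss wb→B0 [-]
3: W B2 → L0 hit [D]
4: R B2 → L0 hit [D]
5: R B3 → L1 miss [-]
6: W B3 → L1 hit [D]
7: R B3 → L1 hit [D]
8: R B0 → L0 miss wb→B2 [-]
9: W B3 → L1 hit [D]

DIRTY = [3]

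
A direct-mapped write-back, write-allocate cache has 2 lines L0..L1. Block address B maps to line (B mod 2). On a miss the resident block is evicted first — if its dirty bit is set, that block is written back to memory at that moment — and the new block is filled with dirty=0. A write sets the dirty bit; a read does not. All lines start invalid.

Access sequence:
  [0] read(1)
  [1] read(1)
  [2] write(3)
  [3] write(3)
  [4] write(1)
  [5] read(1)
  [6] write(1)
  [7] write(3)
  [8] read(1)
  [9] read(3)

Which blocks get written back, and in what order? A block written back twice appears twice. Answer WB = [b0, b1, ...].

WB = [3, 1, 3]

  0 | R B1 → L1 miss [-]
  1 | R B1 → L1 hit [-]
  2 | W B3 → L1 miss [D]
  3 | W B3 → L1 hit [D]
  4 | W B1 → L1 miss wb→B3 [D]
  5 | R B1 → L1 hit [D]
  6 | W B1 → L1 hit [D]
  7 | W B3 → L1 miss wb→B1 [D]
  8 | R B1 → L1 miss wb→B3 [-]
  9 | R B3 → L1 miss [-]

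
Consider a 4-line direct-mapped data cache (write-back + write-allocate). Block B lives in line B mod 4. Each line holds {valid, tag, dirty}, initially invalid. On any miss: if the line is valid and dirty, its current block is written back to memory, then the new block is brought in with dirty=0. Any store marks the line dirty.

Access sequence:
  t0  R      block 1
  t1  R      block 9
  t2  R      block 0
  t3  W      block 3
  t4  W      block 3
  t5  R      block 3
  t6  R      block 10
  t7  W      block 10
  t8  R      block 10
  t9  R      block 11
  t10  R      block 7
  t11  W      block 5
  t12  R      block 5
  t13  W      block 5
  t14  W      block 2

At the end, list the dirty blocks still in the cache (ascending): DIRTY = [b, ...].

DIRTY = [2, 5]

  0 | R B1 → L1 miss [-]
  1 | R B9 → L1 miss [-]
  2 | R B0 → L0 miss [-]
  3 | W B3 → L3 miss [D]
  4 | W B3 → L3 hit [D]
  5 | R B3 → L3 hit [D]
  6 | R B10 → L2 miss [-]
  7 | W B10 → L2 hit [D]
  8 | R B10 → L2 hit [D]
  9 | R B11 → L3 miss wb→B3 [-]
  10 | R B7 → L3 miss [-]
  11 | W B5 → L1 miss [D]
  12 | R B5 → L1 hit [D]
  13 | W B5 → L1 hit [D]
  14 | W B2 → L2 miss wb→B10 [D]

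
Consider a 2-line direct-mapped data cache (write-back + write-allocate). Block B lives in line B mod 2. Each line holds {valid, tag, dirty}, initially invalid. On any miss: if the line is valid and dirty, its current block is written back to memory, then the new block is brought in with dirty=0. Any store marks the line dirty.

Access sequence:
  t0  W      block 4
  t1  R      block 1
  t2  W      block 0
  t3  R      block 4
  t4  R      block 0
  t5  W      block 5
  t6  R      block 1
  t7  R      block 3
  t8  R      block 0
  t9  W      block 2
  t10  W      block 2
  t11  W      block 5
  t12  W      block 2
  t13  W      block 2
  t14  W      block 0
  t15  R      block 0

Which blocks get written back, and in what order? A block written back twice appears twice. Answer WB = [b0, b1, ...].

WB = [4, 0, 5, 2]

0: W B4 → L0 miss [D]
1: R B1 → L1 miss [-]
2: W B0 → L0 miss wb→B4 [D]
3: R B4 → L0 miss wb→B0 [-]
4: R B0 → L0 miss [-]
5: W B5 → L1 miss [D]
6: R B1 → L1 miss wb→B5 [-]
7: R B3 → L1 miss [-]
8: R B0 → L0 hit [-]
9: W B2 → L0 miss [D]
10: W B2 → L0 hit [D]
11: W B5 → L1 miss [D]
12: W B2 → L0 hit [D]
13: W B2 → L0 hit [D]
14: W B0 → L0 miss wb→B2 [D]
15: R B0 → L0 hit [D]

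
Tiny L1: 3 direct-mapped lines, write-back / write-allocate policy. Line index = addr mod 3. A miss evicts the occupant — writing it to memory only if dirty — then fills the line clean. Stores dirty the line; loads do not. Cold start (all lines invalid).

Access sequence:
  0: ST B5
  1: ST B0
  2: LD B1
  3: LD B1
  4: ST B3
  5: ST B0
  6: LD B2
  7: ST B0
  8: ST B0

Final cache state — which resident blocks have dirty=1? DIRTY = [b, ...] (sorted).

DIRTY = [0]

0: W B5 → L2 miss [D]
1: W B0 → L0 miss [D]
2: R B1 → L1 miss [-]
3: R B1 → L1 hit [-]
4: W B3 → L0 miss wb→B0 [D]
5: W B0 → L0 miss wb→B3 [D]
6: R B2 → L2 miss wb→B5 [-]
7: W B0 → L0 hit [D]
8: W B0 → L0 hit [D]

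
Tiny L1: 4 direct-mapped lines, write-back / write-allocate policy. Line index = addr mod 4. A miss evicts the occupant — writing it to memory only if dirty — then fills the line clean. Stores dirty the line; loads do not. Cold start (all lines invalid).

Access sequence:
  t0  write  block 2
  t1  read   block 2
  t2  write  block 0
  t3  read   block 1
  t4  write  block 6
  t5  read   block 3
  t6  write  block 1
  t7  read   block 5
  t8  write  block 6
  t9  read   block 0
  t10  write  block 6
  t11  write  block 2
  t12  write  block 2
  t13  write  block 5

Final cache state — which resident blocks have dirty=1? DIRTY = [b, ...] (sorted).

0: W B2 → L2 miss [D]
1: R B2 → L2 hit [D]
2: W B0 → L0 miss [D]
3: R B1 → L1 miss [-]
4: W B6 → L2 miss wb→B2 [D]
5: R B3 → L3 miss [-]
6: W B1 → L1 hit [D]
7: R B5 → L1 miss wb→B1 [-]
8: W B6 → L2 hit [D]
9: R B0 → L0 hit [D]
10: W B6 → L2 hit [D]
11: W B2 → L2 miss wb→B6 [D]
12: W B2 → L2 hit [D]
13: W B5 → L1 hit [D]

DIRTY = [0, 2, 5]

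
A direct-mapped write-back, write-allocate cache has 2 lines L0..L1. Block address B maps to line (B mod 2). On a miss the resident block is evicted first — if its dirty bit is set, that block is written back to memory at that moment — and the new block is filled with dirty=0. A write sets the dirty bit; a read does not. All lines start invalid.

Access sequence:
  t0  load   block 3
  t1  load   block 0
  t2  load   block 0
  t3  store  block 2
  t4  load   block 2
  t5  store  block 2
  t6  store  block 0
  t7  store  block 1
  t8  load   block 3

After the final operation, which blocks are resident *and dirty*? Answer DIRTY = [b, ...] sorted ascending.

DIRTY = [0]

0: R B3 -> L1 miss  d=-]
1: R B0 -> L0 miss  d=-]
2: R B0 -> L0 hit  d=-]
3: W B2 -> L0 miss  d=D]
4: R B2 -> L0 hit  d=D]
5: W B2 -> L0 hit  d=D]
6: W B0 -> L0 miss wb->B2  d=D]
7: W B1 -> L1 miss  d=D]
8: R B3 -> L1 miss wb->B1  d=-]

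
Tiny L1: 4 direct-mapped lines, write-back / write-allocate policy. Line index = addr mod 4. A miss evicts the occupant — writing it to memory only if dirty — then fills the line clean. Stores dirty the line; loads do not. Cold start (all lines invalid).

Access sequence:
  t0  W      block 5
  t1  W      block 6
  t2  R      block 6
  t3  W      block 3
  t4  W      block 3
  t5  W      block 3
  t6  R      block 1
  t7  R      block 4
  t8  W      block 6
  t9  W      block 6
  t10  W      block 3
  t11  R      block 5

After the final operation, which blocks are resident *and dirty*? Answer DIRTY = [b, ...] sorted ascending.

DIRTY = [3, 6]

0: W B5 -> L1 miss  d=D]
1: W B6 -> L2 miss  d=D]
2: R B6 -> L2 hit  d=D]
3: W B3 -> L3 miss  d=D]
4: W B3 -> L3 hit  d=D]
5: W B3 -> L3 hit  d=D]
6: R B1 -> L1 miss wb->B5  d=-]
7: R B4 -> L0 miss  d=-]
8: W B6 -> L2 hit  d=D]
9: W B6 -> L2 hit  d=D]
10: W B3 -> L3 hit  d=D]
11: R B5 -> L1 miss  d=-]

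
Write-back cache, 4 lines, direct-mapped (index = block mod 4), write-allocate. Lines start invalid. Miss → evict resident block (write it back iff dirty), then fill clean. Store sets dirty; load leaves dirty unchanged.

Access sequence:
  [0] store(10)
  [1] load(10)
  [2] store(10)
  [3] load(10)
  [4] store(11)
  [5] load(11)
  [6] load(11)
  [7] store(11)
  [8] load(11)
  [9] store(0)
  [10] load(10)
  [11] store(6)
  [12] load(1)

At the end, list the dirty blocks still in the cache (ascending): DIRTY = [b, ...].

0: W B10 -> L2 miss  d=D]
1: R B10 -> L2 hit  d=D]
2: W B10 -> L2 hit  d=D]
3: R B10 -> L2 hit  d=D]
4: W B11 -> L3 miss  d=D]
5: R B11 -> L3 hit  d=D]
6: R B11 -> L3 hit  d=D]
7: W B11 -> L3 hit  d=D]
8: R B11 -> L3 hit  d=D]
9: W B0 -> L0 miss  d=D]
10: R B10 -> L2 hit  d=D]
11: W B6 -> L2 miss wb->B10  d=D]
12: R B1 -> L1 miss  d=-]

DIRTY = [0, 6, 11]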